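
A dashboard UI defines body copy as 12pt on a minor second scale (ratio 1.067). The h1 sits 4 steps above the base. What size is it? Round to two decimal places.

A modular type scale is a geometric sequence: sizeₙ = base × rⁿ.
12.0 × 1.067⁴ = 12.0 × 1.29616 ≈ 15.55

15.55pt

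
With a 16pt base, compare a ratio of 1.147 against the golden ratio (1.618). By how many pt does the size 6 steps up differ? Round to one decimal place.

At 1.147: 16.0 × 1.147⁶ = 36.433pt
Golden ratio: 16.0 × 1.618⁶ = 287.072pt
Difference: 287.072 − 36.433 = 250.639pt

250.6pt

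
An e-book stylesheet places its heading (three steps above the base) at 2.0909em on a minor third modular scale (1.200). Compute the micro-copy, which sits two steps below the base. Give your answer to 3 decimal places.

The gap is -2 − (3) = -5 steps, so the factor is 1.200^-5.
2.0909 ÷ 1.200⁵ = 2.0909 ÷ 2.48832 ≈ 0.840

0.840em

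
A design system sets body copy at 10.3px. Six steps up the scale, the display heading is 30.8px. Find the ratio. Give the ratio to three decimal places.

r⁶ = 30.8 / 10.3, so r = (30.8/10.3)^(1/6).
r = 2.9903^(1/6) ≈ 1.2003

1.200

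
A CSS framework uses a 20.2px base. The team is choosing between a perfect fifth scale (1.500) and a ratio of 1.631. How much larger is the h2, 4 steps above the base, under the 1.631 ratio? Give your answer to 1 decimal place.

Perfect fifth: 20.2 × 1.500⁴ = 102.263px
At 1.631: 20.2 × 1.631⁴ = 142.944px
Difference: 142.944 − 102.263 = 40.681px

40.7px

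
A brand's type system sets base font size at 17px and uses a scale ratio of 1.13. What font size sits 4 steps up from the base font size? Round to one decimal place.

27.7px

17.0 × 1.13⁴ = 17.0 × 1.63047 ≈ 27.72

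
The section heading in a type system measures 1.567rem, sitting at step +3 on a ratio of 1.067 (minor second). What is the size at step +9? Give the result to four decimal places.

The gap is 9 − (3) = 6 steps, so the factor is 1.067^6.
1.567 × 1.067⁶ = 1.567 × 1.47566 ≈ 2.3124

2.3124rem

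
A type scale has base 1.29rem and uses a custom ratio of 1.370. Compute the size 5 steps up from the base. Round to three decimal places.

6.226rem

1.29 × 1.370⁵ = 1.29 × 4.82617 ≈ 6.226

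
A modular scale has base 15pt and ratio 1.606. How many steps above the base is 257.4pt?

6

1.606ⁿ = 257.4 / 15 = 17.1600
n = ln(17.1600) / ln(1.606) = 2.8426 / 0.4737 ≈ 6.00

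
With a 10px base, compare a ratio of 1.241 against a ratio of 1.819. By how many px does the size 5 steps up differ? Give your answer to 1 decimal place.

169.7px

At 1.241: 10.0 × 1.241⁵ = 29.435px
At 1.819: 10.0 × 1.819⁵ = 199.142px
Difference: 199.142 − 29.435 = 169.707px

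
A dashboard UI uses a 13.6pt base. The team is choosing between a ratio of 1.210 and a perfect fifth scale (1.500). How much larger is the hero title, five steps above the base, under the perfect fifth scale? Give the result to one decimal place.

68.0pt

At 1.210: 13.6 × 1.210⁵ = 35.275pt
Perfect fifth: 13.6 × 1.500⁵ = 103.275pt
Difference: 103.275 − 35.275 = 68.000pt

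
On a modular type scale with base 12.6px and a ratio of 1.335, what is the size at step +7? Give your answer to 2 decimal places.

95.22px

A modular type scale is a geometric sequence: sizeₙ = base × rⁿ.
12.6 × 1.335⁷ = 12.6 × 7.55734 ≈ 95.22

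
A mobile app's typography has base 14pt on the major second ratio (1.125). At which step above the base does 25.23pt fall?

5

1.125ⁿ = 25.23 / 14 = 1.8021
n = ln(1.8021) / ln(1.125) = 0.5890 / 0.1178 ≈ 5.00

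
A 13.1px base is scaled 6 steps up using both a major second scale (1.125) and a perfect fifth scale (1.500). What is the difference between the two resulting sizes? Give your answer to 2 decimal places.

122.66px

Major second: 13.1 × 1.125⁶ = 26.5575px
Perfect fifth: 13.1 × 1.500⁶ = 149.2172px
Difference: 149.2172 − 26.5575 = 122.6597px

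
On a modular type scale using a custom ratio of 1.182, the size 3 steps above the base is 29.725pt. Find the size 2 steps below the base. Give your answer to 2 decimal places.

12.88pt

29.725 ÷ 1.182⁵ = 29.725 ÷ 2.30721 ≈ 12.884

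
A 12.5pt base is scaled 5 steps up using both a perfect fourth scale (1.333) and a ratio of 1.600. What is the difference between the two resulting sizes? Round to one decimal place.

78.5pt

Perfect fourth: 12.5 × 1.333⁵ = 52.609pt
At 1.600: 12.5 × 1.600⁵ = 131.072pt
Difference: 131.072 − 52.609 = 78.463pt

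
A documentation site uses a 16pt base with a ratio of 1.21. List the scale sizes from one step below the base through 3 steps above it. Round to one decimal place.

13.2pt, 16.0pt, 19.4pt, 23.4pt, 28.3pt

Step -1: 16.0 ÷ 1.21 = 13.2
Step 0: 16pt
Step 1: 16.0 × 1.21 = 19.4
Step 2: 16.0 × 1.21² = 23.4
Step 3: 16.0 × 1.21³ = 28.3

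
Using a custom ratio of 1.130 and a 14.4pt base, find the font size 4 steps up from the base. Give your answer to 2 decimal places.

14.4 × 1.130⁴ = 14.4 × 1.63047 ≈ 23.48

23.48pt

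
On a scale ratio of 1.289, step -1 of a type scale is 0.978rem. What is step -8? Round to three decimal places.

The gap is -8 − (-1) = -7 steps, so the factor is 1.289^-7.
0.978 ÷ 1.289⁷ = 0.978 ÷ 5.91249 ≈ 0.165

0.165rem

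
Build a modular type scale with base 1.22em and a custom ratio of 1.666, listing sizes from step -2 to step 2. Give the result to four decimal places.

Step -2: 1.22 ÷ 1.666² = 0.4396
Step -1: 1.22 ÷ 1.666 = 0.7323
Step 0: 1.22em
Step 1: 1.22 × 1.666 = 2.0325
Step 2: 1.22 × 1.666² = 3.3862

0.4396em, 0.7323em, 1.2200em, 2.0325em, 3.3862em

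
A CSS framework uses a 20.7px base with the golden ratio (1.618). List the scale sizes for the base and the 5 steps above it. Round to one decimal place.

Step 0: 20.7px
Step 1: 20.7 × 1.618 = 33.5
Step 2: 20.7 × 1.618² = 54.2
Step 3: 20.7 × 1.618³ = 87.7
Step 4: 20.7 × 1.618⁴ = 141.9
Step 5: 20.7 × 1.618⁵ = 229.5

20.7px, 33.5px, 54.2px, 87.7px, 141.9px, 229.5px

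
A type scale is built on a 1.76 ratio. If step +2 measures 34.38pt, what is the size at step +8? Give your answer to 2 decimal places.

1021.84pt

The gap is 8 − (2) = 6 steps, so the factor is 1.76^6.
34.38 × 1.76⁶ = 34.38 × 29.72186 ≈ 1021.838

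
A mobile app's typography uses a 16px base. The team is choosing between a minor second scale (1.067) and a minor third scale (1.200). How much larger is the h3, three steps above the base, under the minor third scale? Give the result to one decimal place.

Minor second: 16.0 × 1.067³ = 19.436px
Minor third: 16.0 × 1.200³ = 27.648px
Difference: 27.648 − 19.436 = 8.212px

8.2px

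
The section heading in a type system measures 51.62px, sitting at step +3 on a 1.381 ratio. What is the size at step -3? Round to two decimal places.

The gap is -3 − (3) = -6 steps, so the factor is 1.381^-6.
51.62 ÷ 1.381⁶ = 51.62 ÷ 6.93685 ≈ 7.441

7.44px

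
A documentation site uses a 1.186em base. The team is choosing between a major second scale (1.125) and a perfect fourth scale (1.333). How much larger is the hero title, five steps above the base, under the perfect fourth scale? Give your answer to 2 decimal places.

2.85em

Major second: 1.186 × 1.125⁵ = 2.1372em
Perfect fourth: 1.186 × 1.333⁵ = 4.9916em
Difference: 4.9916 − 2.1372 = 2.8544em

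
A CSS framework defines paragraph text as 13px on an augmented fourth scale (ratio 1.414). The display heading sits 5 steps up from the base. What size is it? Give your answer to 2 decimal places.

73.48px

Each step on a modular scale multiplies by the ratio, so the size n steps from the base is base × ratioⁿ.
13.0 × 1.414⁵ = 13.0 × 5.65258 ≈ 73.48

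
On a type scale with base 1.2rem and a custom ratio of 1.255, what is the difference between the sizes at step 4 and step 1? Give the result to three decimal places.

1.471rem

Step 1: 1.2 × 1.255 = 1.50600rem
Step 4: 1.2 × 1.255⁴ = 2.97684rem
Difference: 2.97684 − 1.50600 = 1.47084rem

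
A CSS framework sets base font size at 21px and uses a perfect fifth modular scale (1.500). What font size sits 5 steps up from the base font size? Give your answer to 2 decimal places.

159.47px

A modular type scale is a geometric sequence: sizeₙ = base × rⁿ.
21.0 × 1.500⁵ = 21.0 × 7.59375 ≈ 159.47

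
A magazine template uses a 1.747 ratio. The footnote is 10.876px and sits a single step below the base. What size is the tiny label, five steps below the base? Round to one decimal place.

10.876 ÷ 1.747⁴ = 10.876 ÷ 9.31476 ≈ 1.168

1.2px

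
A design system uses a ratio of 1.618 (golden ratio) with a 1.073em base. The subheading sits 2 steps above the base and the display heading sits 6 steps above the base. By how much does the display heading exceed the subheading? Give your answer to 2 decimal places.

16.44em

Step 2: 1.073 × 1.618² = 2.8090em
Step 6: 1.073 × 1.618⁶ = 19.2518em
Difference: 19.2518 − 2.8090 = 16.4428em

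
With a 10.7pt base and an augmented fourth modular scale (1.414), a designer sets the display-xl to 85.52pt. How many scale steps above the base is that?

6

1.414ⁿ = 85.52 / 10.7 = 7.9925
n = ln(7.9925) / ln(1.414) = 2.0785 / 0.3464 ≈ 6.00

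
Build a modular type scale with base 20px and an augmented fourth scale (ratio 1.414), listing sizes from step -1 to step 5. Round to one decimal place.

14.1px, 20.0px, 28.3px, 40.0px, 56.5px, 80.0px, 113.1px

Step -1: 20.0 ÷ 1.414 = 14.1
Step 0: 20px
Step 1: 20.0 × 1.414 = 28.3
Step 2: 20.0 × 1.414² = 40.0
Step 3: 20.0 × 1.414³ = 56.5
Step 4: 20.0 × 1.414⁴ = 80.0
Step 5: 20.0 × 1.414⁵ = 113.1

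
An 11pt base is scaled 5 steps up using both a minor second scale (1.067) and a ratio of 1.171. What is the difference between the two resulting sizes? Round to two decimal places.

Minor second: 11.0 × 1.067⁵ = 15.2130pt
At 1.171: 11.0 × 1.171⁵ = 24.2202pt
Difference: 24.2202 − 15.2130 = 9.0072pt

9.01pt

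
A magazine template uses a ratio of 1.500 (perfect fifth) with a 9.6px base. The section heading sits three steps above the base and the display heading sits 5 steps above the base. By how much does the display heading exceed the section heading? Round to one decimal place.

Step 3: 9.6 × 1.500³ = 32.400px
Step 5: 9.6 × 1.500⁵ = 72.900px
Difference: 72.900 − 32.400 = 40.500px

40.5px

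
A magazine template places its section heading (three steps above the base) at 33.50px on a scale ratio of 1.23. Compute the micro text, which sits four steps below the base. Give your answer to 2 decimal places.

The gap is -4 − (3) = -7 steps, so the factor is 1.23^-7.
33.50 ÷ 1.23⁷ = 33.50 ÷ 4.25928 ≈ 7.865

7.87px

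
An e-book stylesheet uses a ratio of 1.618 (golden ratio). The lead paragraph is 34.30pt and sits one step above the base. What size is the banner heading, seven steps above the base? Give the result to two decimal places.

615.41pt

34.30 × 1.618⁶ = 34.30 × 17.94201 ≈ 615.411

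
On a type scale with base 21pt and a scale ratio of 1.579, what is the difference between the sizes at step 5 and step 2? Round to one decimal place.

153.8pt

Step 2: 21.0 × 1.579² = 52.358pt
Step 5: 21.0 × 1.579⁵ = 206.125pt
Difference: 206.125 − 52.358 = 153.767pt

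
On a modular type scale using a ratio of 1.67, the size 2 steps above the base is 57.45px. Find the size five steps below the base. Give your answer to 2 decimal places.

1.59px

57.45 ÷ 1.67⁷ = 57.45 ÷ 36.22558 ≈ 1.586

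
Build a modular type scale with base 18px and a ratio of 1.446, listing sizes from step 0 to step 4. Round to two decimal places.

Step 0: 18px
Step 1: 18.0 × 1.446 = 26.03
Step 2: 18.0 × 1.446² = 37.64
Step 3: 18.0 × 1.446³ = 54.42
Step 4: 18.0 × 1.446⁴ = 78.69

18.00px, 26.03px, 37.64px, 54.42px, 78.69px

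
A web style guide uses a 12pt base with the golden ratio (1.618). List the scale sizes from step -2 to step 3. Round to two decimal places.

4.58pt, 7.42pt, 12.00pt, 19.42pt, 31.42pt, 50.83pt

Step -2: 12.0 ÷ 1.618² = 4.58
Step -1: 12.0 ÷ 1.618 = 7.42
Step 0: 12pt
Step 1: 12.0 × 1.618 = 19.42
Step 2: 12.0 × 1.618² = 31.42
Step 3: 12.0 × 1.618³ = 50.83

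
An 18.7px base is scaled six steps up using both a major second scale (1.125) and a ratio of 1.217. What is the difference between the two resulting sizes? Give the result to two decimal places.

22.85px

Major second: 18.7 × 1.125⁶ = 37.9103px
At 1.217: 18.7 × 1.217⁶ = 60.7554px
Difference: 60.7554 − 37.9103 = 22.8451px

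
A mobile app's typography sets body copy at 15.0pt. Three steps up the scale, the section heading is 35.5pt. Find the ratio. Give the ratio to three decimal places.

1.333

r³ = 35.5 / 15.0, so r = (35.5/15.0)^(1/3).
r = 2.3667^(1/3) ≈ 1.3326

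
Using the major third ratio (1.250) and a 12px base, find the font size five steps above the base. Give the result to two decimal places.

Every step multiplies by the scale ratio.
12.0 × 1.250⁵ = 12.0 × 3.05176 ≈ 36.62

36.62px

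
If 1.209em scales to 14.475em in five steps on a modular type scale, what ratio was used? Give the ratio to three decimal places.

1.643

The ratio satisfies 1.209 × r⁵ = 14.475, so r = (14.475 / 1.209)^(1/5).
r = 11.9727^(1/5) ≈ 1.6430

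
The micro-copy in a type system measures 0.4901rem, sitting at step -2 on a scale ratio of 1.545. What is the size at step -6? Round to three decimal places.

The gap is -6 − (-2) = -4 steps, so the factor is 1.545^-4.
0.4901 ÷ 1.545⁴ = 0.4901 ÷ 5.69789 ≈ 0.086

0.086rem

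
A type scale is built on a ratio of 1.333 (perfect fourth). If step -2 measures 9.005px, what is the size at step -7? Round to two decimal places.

Moving from step -2 to step -7 is 5 steps down, so divide by r⁵.
9.005 ÷ 1.333⁵ = 9.005 ÷ 4.20873 ≈ 2.140

2.14px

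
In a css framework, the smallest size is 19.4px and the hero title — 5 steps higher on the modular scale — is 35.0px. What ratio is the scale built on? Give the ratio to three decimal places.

r⁵ = 35.0 / 19.4, so r = (35.0/19.4)^(1/5).
r = 1.8041^(1/5) ≈ 1.1253

1.125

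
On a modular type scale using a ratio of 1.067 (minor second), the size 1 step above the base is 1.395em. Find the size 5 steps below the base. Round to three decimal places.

0.945em

Moving from step +1 to step -5 is 6 steps down, so divide by r⁶.
1.395 ÷ 1.067⁶ = 1.395 ÷ 1.47566 ≈ 0.945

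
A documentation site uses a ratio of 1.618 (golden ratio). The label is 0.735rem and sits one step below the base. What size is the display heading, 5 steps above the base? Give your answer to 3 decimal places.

13.187rem

The gap is 5 − (-1) = 6 steps, so the factor is 1.618^6.
0.735 × 1.618⁶ = 0.735 × 17.94201 ≈ 13.187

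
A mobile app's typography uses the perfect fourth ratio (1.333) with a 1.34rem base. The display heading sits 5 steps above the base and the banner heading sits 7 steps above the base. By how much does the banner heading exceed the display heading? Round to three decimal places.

4.381rem

Step 5: 1.34 × 1.333⁵ = 5.63969rem
Step 7: 1.34 × 1.333⁷ = 10.02111rem
Difference: 10.02111 − 5.63969 = 4.38142rem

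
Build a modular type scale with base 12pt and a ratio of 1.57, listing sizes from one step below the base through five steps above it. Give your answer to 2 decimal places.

Step -1: 12.0 ÷ 1.57 = 7.64
Step 0: 12pt
Step 1: 12.0 × 1.57 = 18.84
Step 2: 12.0 × 1.57² = 29.58
Step 3: 12.0 × 1.57³ = 46.44
Step 4: 12.0 × 1.57⁴ = 72.91
Step 5: 12.0 × 1.57⁵ = 114.47

7.64pt, 12.00pt, 18.84pt, 29.58pt, 46.44pt, 72.91pt, 114.47pt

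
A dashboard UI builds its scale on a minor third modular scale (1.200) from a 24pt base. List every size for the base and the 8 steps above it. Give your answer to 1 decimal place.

Step 0: 24pt
Step 1: 24.0 × 1.200 = 28.8
Step 2: 24.0 × 1.200² = 34.6
Step 3: 24.0 × 1.200³ = 41.5
Step 4: 24.0 × 1.200⁴ = 49.8
Step 5: 24.0 × 1.200⁵ = 59.7
Step 6: 24.0 × 1.200⁶ = 71.7
Step 7: 24.0 × 1.200⁷ = 86.0
Step 8: 24.0 × 1.200⁸ = 103.2

24.0pt, 28.8pt, 34.6pt, 41.5pt, 49.8pt, 59.7pt, 71.7pt, 86.0pt, 103.2pt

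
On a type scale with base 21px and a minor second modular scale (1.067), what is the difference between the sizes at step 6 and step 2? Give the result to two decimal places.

7.08px

Step 2: 21.0 × 1.067² = 23.9083px
Step 6: 21.0 × 1.067⁶ = 30.9889px
Difference: 30.9889 − 23.9083 = 7.0806px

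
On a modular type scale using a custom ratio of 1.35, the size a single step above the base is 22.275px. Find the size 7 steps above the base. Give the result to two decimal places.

134.84px

22.275 × 1.35⁶ = 22.275 × 6.05345 ≈ 134.840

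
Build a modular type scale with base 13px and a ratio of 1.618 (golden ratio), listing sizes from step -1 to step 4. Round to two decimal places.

Step -1: 13.0 ÷ 1.618 = 8.03
Step 0: 13px
Step 1: 13.0 × 1.618 = 21.03
Step 2: 13.0 × 1.618² = 34.03
Step 3: 13.0 × 1.618³ = 55.07
Step 4: 13.0 × 1.618⁴ = 89.10

8.03px, 13.00px, 21.03px, 34.03px, 55.07px, 89.10px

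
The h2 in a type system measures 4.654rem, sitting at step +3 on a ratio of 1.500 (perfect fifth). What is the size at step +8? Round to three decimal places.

Moving from step +3 to step +8 is 5 steps up, so multiply by r⁵.
4.654 × 1.500⁵ = 4.654 × 7.59375 ≈ 35.341

35.341rem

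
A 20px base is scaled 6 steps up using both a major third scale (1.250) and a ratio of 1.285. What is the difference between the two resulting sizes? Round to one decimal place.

13.7px

Major third: 20.0 × 1.250⁶ = 76.294px
At 1.285: 20.0 × 1.285⁶ = 90.043px
Difference: 90.043 − 76.294 = 13.749px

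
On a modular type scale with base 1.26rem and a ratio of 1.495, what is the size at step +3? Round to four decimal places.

4.2101rem

1.26 × 1.495³ = 1.26 × 3.34136 ≈ 4.2101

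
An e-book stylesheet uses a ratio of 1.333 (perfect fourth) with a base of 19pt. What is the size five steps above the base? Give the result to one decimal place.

19.0 × 1.333⁵ = 19.0 × 4.20873 ≈ 79.97

80.0pt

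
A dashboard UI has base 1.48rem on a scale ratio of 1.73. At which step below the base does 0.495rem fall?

2

1.73ⁿ = 1.48 / 0.495 = 2.9899
n = ln(2.9899) / ln(1.73) = 1.0952 / 0.5481 ≈ 2.00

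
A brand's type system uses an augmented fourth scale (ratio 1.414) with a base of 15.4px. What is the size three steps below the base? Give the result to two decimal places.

5.45px

Every step multiplies by the scale ratio.
15.4 ÷ 1.414³ = 15.4 ÷ 2.82715 ≈ 5.45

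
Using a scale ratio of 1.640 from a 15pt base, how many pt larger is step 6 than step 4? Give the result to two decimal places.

Step 4: 15.0 × 1.640⁴ = 108.5092pt
Step 6: 15.0 × 1.640⁶ = 291.8464pt
Difference: 291.8464 − 108.5092 = 183.3372pt

183.34pt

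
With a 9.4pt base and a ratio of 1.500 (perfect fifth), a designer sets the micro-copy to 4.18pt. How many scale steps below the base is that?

2

1.500ⁿ = 9.4 / 4.18 = 2.2488
n = ln(2.2488) / ln(1.500) = 0.8104 / 0.4055 ≈ 2.00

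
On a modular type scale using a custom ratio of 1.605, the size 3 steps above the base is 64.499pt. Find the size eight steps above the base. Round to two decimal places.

64.499 × 1.605⁵ = 64.499 × 10.65063 ≈ 686.955

686.95pt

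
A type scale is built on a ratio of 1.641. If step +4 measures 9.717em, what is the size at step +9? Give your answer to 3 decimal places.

9.717 × 1.641⁵ = 9.717 × 11.89989 ≈ 115.631

115.631em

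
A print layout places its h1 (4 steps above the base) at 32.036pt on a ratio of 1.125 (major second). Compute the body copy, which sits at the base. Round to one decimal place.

20.0pt

Moving from step +4 to step +0 is 4 steps down, so divide by r⁴.
32.036 ÷ 1.125⁴ = 32.036 ÷ 1.60181 ≈ 20.000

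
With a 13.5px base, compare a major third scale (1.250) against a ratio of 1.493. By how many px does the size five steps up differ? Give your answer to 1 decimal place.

Major third: 13.5 × 1.250⁵ = 41.199px
At 1.493: 13.5 × 1.493⁵ = 100.146px
Difference: 100.146 − 41.199 = 58.947px

58.9px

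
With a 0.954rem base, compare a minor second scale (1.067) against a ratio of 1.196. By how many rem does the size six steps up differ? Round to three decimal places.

Minor second: 0.954 × 1.067⁶ = 1.40778rem
At 1.196: 0.954 × 1.196⁶ = 2.79213rem
Difference: 2.79213 − 1.40778 = 1.38435rem

1.384rem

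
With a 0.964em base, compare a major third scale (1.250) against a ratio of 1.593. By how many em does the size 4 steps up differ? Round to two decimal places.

Major third: 0.964 × 1.250⁴ = 2.3535em
At 1.593: 0.964 × 1.593⁴ = 6.2078em
Difference: 6.2078 − 2.3535 = 3.8543em

3.85em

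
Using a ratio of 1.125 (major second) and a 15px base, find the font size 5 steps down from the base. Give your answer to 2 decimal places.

A modular type scale is a geometric sequence: sizeₙ = base × rⁿ.
15.0 ÷ 1.125⁵ = 15.0 ÷ 1.80203 ≈ 8.32

8.32px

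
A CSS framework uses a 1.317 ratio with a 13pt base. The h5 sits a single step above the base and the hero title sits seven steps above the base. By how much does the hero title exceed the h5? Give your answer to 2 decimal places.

Step 1: 13.0 × 1.317 = 17.1210pt
Step 7: 13.0 × 1.317⁷ = 89.3396pt
Difference: 89.3396 − 17.1210 = 72.2186pt

72.22pt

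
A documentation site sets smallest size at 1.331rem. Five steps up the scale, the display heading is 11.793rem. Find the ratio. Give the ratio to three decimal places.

r⁵ = 11.793 / 1.331, so r = (11.793/1.331)^(1/5).
r = 8.8603^(1/5) ≈ 1.5470

1.547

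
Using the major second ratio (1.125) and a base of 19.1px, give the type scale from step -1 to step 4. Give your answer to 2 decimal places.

16.98px, 19.10px, 21.49px, 24.17px, 27.20px, 30.59px

Step -1: 19.1 ÷ 1.125 = 16.98
Step 0: 19.1px
Step 1: 19.1 × 1.125 = 21.49
Step 2: 19.1 × 1.125² = 24.17
Step 3: 19.1 × 1.125³ = 27.20
Step 4: 19.1 × 1.125⁴ = 30.59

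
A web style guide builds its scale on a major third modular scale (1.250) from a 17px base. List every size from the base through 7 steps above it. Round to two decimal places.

Step 0: 17px
Step 1: 17.0 × 1.250 = 21.25
Step 2: 17.0 × 1.250² = 26.56
Step 3: 17.0 × 1.250³ = 33.20
Step 4: 17.0 × 1.250⁴ = 41.50
Step 5: 17.0 × 1.250⁵ = 51.88
Step 6: 17.0 × 1.250⁶ = 64.85
Step 7: 17.0 × 1.250⁷ = 81.06

17.00px, 21.25px, 26.56px, 33.20px, 41.50px, 51.88px, 64.85px, 81.06px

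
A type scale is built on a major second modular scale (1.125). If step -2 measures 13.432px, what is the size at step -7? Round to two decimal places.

7.45px

The gap is -7 − (-2) = -5 steps, so the factor is 1.125^-5.
13.432 ÷ 1.125⁵ = 13.432 ÷ 1.80203 ≈ 7.454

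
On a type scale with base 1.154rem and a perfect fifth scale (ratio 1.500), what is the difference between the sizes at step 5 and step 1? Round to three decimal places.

7.032rem

Step 1: 1.154 × 1.500 = 1.73100rem
Step 5: 1.154 × 1.500⁵ = 8.76319rem
Difference: 8.76319 − 1.73100 = 7.03219rem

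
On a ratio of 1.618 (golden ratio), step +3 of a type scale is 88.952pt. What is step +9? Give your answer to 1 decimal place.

88.952 × 1.618⁶ = 88.952 × 17.94201 ≈ 1595.978

1596.0pt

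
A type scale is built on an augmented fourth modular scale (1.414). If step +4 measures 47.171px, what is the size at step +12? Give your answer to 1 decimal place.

753.8px

47.171 × 1.414⁸ = 47.171 × 15.98068 ≈ 753.825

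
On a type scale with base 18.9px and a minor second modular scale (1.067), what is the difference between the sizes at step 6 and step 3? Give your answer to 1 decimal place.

Step 3: 18.9 × 1.067³ = 22.959px
Step 6: 18.9 × 1.067⁶ = 27.890px
Difference: 27.890 − 22.959 = 4.931px

4.9px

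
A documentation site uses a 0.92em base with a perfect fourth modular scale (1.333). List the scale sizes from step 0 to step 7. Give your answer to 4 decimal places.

Step 0: 0.92em
Step 1: 0.92 × 1.333 = 1.2264
Step 2: 0.92 × 1.333² = 1.6347
Step 3: 0.92 × 1.333³ = 2.1791
Step 4: 0.92 × 1.333⁴ = 2.9047
Step 5: 0.92 × 1.333⁵ = 3.8720
Step 6: 0.92 × 1.333⁶ = 5.1614
Step 7: 0.92 × 1.333⁷ = 6.8802

0.9200em, 1.2264em, 1.6347em, 2.1791em, 2.9047em, 3.8720em, 5.1614em, 6.8802em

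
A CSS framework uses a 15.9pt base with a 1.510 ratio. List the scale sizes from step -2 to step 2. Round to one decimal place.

7.0pt, 10.5pt, 15.9pt, 24.0pt, 36.3pt

Step -2: 15.9 ÷ 1.510² = 7.0
Step -1: 15.9 ÷ 1.510 = 10.5
Step 0: 15.9pt
Step 1: 15.9 × 1.510 = 24.0
Step 2: 15.9 × 1.510² = 36.3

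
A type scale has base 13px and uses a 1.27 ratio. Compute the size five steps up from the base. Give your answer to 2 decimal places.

42.95px

13.0 × 1.27⁵ = 13.0 × 3.30384 ≈ 42.95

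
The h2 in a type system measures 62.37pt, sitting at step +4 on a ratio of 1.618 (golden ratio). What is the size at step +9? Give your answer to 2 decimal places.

62.37 × 1.618⁵ = 62.37 × 11.08901 ≈ 691.621

691.62pt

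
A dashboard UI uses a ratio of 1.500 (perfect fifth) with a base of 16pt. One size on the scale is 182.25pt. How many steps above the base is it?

1.500ⁿ = 182.25 / 16 = 11.3906
n = ln(11.3906) / ln(1.500) = 2.4328 / 0.4055 ≈ 6.00

6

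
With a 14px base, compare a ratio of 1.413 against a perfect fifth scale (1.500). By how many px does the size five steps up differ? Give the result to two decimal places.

At 1.413: 14.0 × 1.413⁵ = 78.8567px
Perfect fifth: 14.0 × 1.500⁵ = 106.3125px
Difference: 106.3125 − 78.8567 = 27.4558px

27.46px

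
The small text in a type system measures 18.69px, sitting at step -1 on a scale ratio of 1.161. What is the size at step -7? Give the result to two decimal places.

7.63px

18.69 ÷ 1.161⁶ = 18.69 ÷ 2.44903 ≈ 7.632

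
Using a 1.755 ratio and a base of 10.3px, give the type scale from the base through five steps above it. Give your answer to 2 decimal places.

10.30px, 18.08px, 31.72px, 55.68px, 97.71px, 171.48px

Step 0: 10.3px
Step 1: 10.3 × 1.755 = 18.08
Step 2: 10.3 × 1.755² = 31.72
Step 3: 10.3 × 1.755³ = 55.68
Step 4: 10.3 × 1.755⁴ = 97.71
Step 5: 10.3 × 1.755⁵ = 171.48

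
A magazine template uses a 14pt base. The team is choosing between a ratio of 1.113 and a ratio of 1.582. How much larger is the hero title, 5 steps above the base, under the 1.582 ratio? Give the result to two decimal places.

114.82pt

At 1.113: 14.0 × 1.113⁵ = 23.9113pt
At 1.582: 14.0 × 1.582⁵ = 138.7268pt
Difference: 138.7268 − 23.9113 = 114.8155pt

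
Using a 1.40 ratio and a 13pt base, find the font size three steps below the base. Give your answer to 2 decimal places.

13.0 ÷ 1.40³ = 13.0 ÷ 2.74400 ≈ 4.74

4.74pt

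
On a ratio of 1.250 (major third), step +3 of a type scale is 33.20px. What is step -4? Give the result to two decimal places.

6.96px

The gap is -4 − (3) = -7 steps, so the factor is 1.250^-7.
33.20 ÷ 1.250⁷ = 33.20 ÷ 4.76837 ≈ 6.963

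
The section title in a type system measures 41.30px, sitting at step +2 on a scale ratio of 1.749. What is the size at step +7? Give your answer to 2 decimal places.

The gap is 7 − (2) = 5 steps, so the factor is 1.749^5.
41.30 × 1.749⁵ = 41.30 × 16.36624 ≈ 675.926

675.93px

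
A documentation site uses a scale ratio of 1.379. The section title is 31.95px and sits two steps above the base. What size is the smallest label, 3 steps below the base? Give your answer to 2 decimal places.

31.95 ÷ 1.379⁵ = 31.95 ÷ 4.98679 ≈ 6.407

6.41px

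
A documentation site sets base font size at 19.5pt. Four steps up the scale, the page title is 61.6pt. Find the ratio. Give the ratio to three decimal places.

1.333

The ratio satisfies 19.5 × r⁴ = 61.6, so r = (61.6 / 19.5)^(1/4).
r = 3.1590^(1/4) ≈ 1.3332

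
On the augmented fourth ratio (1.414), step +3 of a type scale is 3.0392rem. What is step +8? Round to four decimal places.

17.1793rem

Moving from step +3 to step +8 is 5 steps up, so multiply by r⁵.
3.0392 × 1.414⁵ = 3.0392 × 5.65258 ≈ 17.1793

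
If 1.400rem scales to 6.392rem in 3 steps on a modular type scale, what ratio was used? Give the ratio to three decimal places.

r³ = 6.392 / 1.400, so r = (6.392/1.400)^(1/3).
r = 4.5657^(1/3) ≈ 1.6590

1.659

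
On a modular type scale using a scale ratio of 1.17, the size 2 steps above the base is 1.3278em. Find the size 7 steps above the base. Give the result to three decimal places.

2.911em

1.3278 × 1.17⁵ = 1.3278 × 2.19245 ≈ 2.911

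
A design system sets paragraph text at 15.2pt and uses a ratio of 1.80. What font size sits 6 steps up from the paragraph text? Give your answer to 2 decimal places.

A modular type scale is a geometric sequence: sizeₙ = base × rⁿ.
15.2 × 1.80⁶ = 15.2 × 34.01222 ≈ 516.99

516.99pt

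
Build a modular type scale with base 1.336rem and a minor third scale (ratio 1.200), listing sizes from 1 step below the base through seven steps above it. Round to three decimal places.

Step -1: 1.336 ÷ 1.200 = 1.113
Step 0: 1.336rem
Step 1: 1.336 × 1.200 = 1.603
Step 2: 1.336 × 1.200² = 1.924
Step 3: 1.336 × 1.200³ = 2.309
Step 4: 1.336 × 1.200⁴ = 2.770
Step 5: 1.336 × 1.200⁵ = 3.324
Step 6: 1.336 × 1.200⁶ = 3.989
Step 7: 1.336 × 1.200⁷ = 4.787

1.113rem, 1.336rem, 1.603rem, 1.924rem, 2.309rem, 2.770rem, 3.324rem, 3.989rem, 4.787rem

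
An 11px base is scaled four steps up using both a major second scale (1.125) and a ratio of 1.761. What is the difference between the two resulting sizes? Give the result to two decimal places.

Major second: 11.0 × 1.125⁴ = 17.6199px
At 1.761: 11.0 × 1.761⁴ = 105.7865px
Difference: 105.7865 − 17.6199 = 88.1666px

88.17px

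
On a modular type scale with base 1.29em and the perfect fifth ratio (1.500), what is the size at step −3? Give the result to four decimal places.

0.3822em

Each step on a modular scale multiplies by the ratio, so the size n steps from the base is base × ratioⁿ.
1.29 ÷ 1.500³ = 1.29 ÷ 3.37500 ≈ 0.3822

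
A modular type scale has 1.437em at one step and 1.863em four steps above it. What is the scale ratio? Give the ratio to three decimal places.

1.067

The ratio satisfies 1.437 × r⁴ = 1.863, so r = (1.863 / 1.437)^(1/4).
r = 1.2965^(1/4) ≈ 1.0671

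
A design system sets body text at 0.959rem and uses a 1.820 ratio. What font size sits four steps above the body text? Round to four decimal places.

Each step on a modular scale multiplies by the ratio, so the size n steps from the base is base × ratioⁿ.
0.959 × 1.820⁴ = 0.959 × 10.97199 ≈ 10.5221

10.5221rem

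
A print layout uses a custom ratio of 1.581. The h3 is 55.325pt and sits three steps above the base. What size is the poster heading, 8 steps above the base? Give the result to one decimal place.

The gap is 8 − (3) = 5 steps, so the factor is 1.581^5.
55.325 × 1.581⁵ = 55.325 × 9.87778 ≈ 546.488

546.5pt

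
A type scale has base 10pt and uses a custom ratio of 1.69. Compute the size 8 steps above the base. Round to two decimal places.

665.42pt

Every step multiplies by the scale ratio.
10.0 × 1.69⁸ = 10.0 × 66.54166 ≈ 665.42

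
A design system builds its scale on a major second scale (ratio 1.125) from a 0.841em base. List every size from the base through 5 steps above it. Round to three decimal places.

0.841em, 0.946em, 1.064em, 1.197em, 1.347em, 1.516em

Step 0: 0.841em
Step 1: 0.841 × 1.125 = 0.946
Step 2: 0.841 × 1.125² = 1.064
Step 3: 0.841 × 1.125³ = 1.197
Step 4: 0.841 × 1.125⁴ = 1.347
Step 5: 0.841 × 1.125⁵ = 1.516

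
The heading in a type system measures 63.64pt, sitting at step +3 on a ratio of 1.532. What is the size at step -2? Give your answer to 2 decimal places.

7.54pt

63.64 ÷ 1.532⁵ = 63.64 ÷ 8.43906 ≈ 7.541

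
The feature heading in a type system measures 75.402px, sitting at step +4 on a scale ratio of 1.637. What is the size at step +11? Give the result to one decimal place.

The gap is 11 − (4) = 7 steps, so the factor is 1.637^7.
75.402 × 1.637⁷ = 75.402 × 31.50219 ≈ 2375.328

2375.3px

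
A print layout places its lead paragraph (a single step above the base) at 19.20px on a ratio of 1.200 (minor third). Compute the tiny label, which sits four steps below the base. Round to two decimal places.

7.72px

19.20 ÷ 1.200⁵ = 19.20 ÷ 2.48832 ≈ 7.716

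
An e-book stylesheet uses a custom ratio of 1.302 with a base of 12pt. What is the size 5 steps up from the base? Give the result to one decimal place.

44.9pt

Every step multiplies by the scale ratio.
12.0 × 1.302⁵ = 12.0 × 3.74158 ≈ 44.90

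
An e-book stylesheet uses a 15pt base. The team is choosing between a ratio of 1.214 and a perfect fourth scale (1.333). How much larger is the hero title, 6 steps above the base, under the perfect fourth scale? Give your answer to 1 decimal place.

36.1pt

At 1.214: 15.0 × 1.214⁶ = 48.018pt
Perfect fourth: 15.0 × 1.333⁶ = 84.153pt
Difference: 84.153 − 48.018 = 36.135pt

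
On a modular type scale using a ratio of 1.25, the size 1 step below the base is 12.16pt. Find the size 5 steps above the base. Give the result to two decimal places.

46.39pt

12.16 × 1.25⁶ = 12.16 × 3.81470 ≈ 46.387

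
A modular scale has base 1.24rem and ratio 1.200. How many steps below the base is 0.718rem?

1.200ⁿ = 1.24 / 0.718 = 1.7270
n = ln(1.7270) / ln(1.200) = 0.5464 / 0.1823 ≈ 3.00

3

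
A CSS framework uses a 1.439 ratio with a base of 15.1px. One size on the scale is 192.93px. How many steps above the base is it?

7

1.439ⁿ = 192.93 / 15.1 = 12.7768
n = ln(12.7768) / ln(1.439) = 2.5476 / 0.3639 ≈ 7.00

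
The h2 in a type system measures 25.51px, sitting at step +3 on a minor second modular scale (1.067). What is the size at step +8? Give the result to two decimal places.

Moving from step +3 to step +8 is 5 steps up, so multiply by r⁵.
25.51 × 1.067⁵ = 25.51 × 1.38300 ≈ 35.280

35.28px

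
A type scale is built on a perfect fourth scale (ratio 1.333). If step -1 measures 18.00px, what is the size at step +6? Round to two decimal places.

134.61px

18.00 × 1.333⁷ = 18.00 × 7.47844 ≈ 134.612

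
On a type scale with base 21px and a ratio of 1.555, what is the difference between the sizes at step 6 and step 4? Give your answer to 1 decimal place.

Step 4: 21.0 × 1.555⁴ = 122.784px
Step 6: 21.0 × 1.555⁶ = 296.894px
Difference: 296.894 − 122.784 = 174.110px

174.1px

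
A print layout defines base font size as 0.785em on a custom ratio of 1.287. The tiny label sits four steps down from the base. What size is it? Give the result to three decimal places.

0.286em

Each step on a modular scale multiplies by the ratio, so the size n steps from the base is base × ratioⁿ.
0.785 ÷ 1.287⁴ = 0.785 ÷ 2.74356 ≈ 0.286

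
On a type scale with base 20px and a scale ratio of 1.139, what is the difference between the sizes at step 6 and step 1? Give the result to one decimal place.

Step 1: 20.0 × 1.139 = 22.780px
Step 6: 20.0 × 1.139⁶ = 43.669px
Difference: 43.669 − 22.780 = 20.889px

20.9px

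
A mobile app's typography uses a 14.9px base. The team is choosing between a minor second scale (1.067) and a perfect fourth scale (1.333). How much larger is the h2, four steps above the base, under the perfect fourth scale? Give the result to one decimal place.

27.7px

Minor second: 14.9 × 1.067⁴ = 19.313px
Perfect fourth: 14.9 × 1.333⁴ = 47.044px
Difference: 47.044 − 19.313 = 27.731px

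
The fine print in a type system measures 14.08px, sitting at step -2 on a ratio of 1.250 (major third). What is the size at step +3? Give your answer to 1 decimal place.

Moving from step -2 to step +3 is 5 steps up, so multiply by r⁵.
14.08 × 1.250⁵ = 14.08 × 3.05176 ≈ 42.969

43.0px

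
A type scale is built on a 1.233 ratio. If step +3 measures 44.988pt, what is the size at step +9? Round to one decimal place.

The gap is 9 − (3) = 6 steps, so the factor is 1.233^6.
44.988 × 1.233⁶ = 44.988 × 3.51381 ≈ 158.079

158.1pt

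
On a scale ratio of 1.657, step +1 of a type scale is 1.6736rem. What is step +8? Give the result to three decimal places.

57.400rem

1.6736 × 1.657⁷ = 1.6736 × 34.29711 ≈ 57.400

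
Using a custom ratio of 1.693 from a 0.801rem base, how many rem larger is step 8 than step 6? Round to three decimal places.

Step 6: 0.801 × 1.693⁶ = 18.86141rem
Step 8: 0.801 × 1.693⁸ = 54.06151rem
Difference: 54.06151 − 18.86141 = 35.20010rem

35.200rem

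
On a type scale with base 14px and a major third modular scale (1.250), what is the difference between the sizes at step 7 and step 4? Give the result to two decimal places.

Step 4: 14.0 × 1.250⁴ = 34.1797px
Step 7: 14.0 × 1.250⁷ = 66.7572px
Difference: 66.7572 − 34.1797 = 32.5775px

32.58px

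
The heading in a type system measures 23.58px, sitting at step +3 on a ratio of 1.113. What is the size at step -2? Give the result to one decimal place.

13.8px

The gap is -2 − (3) = -5 steps, so the factor is 1.113^-5.
23.58 ÷ 1.113⁵ = 23.58 ÷ 1.70795 ≈ 13.806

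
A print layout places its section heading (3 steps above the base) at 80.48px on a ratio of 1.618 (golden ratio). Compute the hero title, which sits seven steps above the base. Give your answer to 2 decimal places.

551.57px

The gap is 7 − (3) = 4 steps, so the factor is 1.618^4.
80.48 × 1.618⁴ = 80.48 × 6.85353 ≈ 551.572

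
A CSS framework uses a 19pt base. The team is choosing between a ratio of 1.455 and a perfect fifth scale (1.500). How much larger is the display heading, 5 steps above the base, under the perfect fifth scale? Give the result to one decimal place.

At 1.455: 19.0 × 1.455⁵ = 123.899pt
Perfect fifth: 19.0 × 1.500⁵ = 144.281pt
Difference: 144.281 − 123.899 = 20.382pt

20.4pt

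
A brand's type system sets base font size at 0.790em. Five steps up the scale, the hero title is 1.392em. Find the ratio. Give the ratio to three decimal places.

The ratio satisfies 0.790 × r⁵ = 1.392, so r = (1.392 / 0.790)^(1/5).
r = 1.7620^(1/5) ≈ 1.1200

1.120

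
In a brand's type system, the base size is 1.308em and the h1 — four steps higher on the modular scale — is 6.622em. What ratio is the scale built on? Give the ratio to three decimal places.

1.500

r⁴ = 6.622 / 1.308, so r = (6.622/1.308)^(1/4).
r = 5.0627^(1/4) ≈ 1.5000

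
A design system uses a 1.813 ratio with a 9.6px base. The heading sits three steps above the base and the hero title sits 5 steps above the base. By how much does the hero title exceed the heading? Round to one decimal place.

Step 3: 9.6 × 1.813³ = 57.209px
Step 5: 9.6 × 1.813⁵ = 188.044px
Difference: 188.044 − 57.209 = 130.835px

130.8px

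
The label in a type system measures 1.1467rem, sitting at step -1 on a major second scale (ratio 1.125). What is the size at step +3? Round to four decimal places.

1.8368rem

1.1467 × 1.125⁴ = 1.1467 × 1.60181 ≈ 1.8368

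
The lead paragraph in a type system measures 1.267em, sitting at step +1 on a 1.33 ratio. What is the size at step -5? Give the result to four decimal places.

0.2289em

1.267 ÷ 1.33⁶ = 1.267 ÷ 5.53490 ≈ 0.2289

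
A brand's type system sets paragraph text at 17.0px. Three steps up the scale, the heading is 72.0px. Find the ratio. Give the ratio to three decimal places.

1.618

The ratio satisfies 17.0 × r³ = 72.0, so r = (72.0 / 17.0)^(1/3).
r = 4.2353^(1/3) ≈ 1.6179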